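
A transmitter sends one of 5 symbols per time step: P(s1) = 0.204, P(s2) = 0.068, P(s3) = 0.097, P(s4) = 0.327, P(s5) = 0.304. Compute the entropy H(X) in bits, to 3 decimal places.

H = −Σ pᵢ log₂ pᵢ.
−0.204·log₂(0.204) = 0.4678
−0.068·log₂(0.068) = 0.2637
−0.097·log₂(0.097) = 0.3265
−0.327·log₂(0.327) = 0.5273
−0.304·log₂(0.304) = 0.5222
Sum ≈ 2.1076 → 2.108 bits.

2.108 bits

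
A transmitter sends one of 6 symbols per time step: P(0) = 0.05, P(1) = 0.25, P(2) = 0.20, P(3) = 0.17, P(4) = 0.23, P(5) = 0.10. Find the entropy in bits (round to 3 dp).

H = −Σ pᵢ log₂ pᵢ.
−0.05·log₂(0.05) = 0.2161
−0.25·log₂(0.25) = 0.5000
−0.20·log₂(0.20) = 0.4644
−0.17·log₂(0.17) = 0.4346
−0.23·log₂(0.23) = 0.4877
−0.10·log₂(0.10) = 0.3322
Sum ≈ 2.4349 → 2.435 bits.

2.435 bits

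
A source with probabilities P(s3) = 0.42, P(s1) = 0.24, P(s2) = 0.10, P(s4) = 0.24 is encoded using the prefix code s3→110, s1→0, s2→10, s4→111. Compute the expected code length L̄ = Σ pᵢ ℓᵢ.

2.42 bits/symbol

L̄ = Σ pᵢ·ℓᵢ = 0.42·3 + 0.24·1 + 0.10·2 + 0.24·3 = 2.42 bits/symbol.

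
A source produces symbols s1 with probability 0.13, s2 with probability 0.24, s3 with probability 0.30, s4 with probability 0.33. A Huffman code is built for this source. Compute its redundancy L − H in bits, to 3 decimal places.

Entropy H = −Σ p log₂ p ≈ 1.9257 bits.
Huffman merges: 13/100+6/25→37/100; 3/10+33/100→63/100; 37/100+63/100→1. L = 2 ≈ 2.0000.
L − H = 2.0000 − 1.9257 = 0.074 bits.

0.074 bits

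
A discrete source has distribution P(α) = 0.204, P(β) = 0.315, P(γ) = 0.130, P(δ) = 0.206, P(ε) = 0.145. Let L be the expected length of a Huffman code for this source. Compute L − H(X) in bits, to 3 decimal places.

0.026 bits

Entropy H = −Σ p log₂ p ≈ 2.2489 bits.
Huffman merges: 13/100+29/200→11/40; 51/250+103/500→41/100; 11/40+63/200→59/100; 41/100+59/100→1. L = 91/40 ≈ 2.2750.
L − H = 2.2750 − 2.2489 = 0.026 bits.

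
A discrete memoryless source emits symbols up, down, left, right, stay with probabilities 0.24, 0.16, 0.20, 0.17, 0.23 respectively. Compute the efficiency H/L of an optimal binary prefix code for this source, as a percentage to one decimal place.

98.9%

Entropy H = −Σ p log₂ p ≈ 2.3038 bits.
Huffman merges: 4/25+17/100→33/100; 1/5+23/100→43/100; 6/25+33/100→57/100; 43/100+57/100→1. L = 233/100 ≈ 2.3300.
Efficiency = H/L = 2.3038/2.3300 = 98.9%.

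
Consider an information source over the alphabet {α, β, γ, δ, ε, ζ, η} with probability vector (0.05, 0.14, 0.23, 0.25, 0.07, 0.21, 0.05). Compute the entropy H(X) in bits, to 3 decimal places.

2.558 bits

H = −Σ pᵢ log₂ pᵢ.
−0.05·log₂(0.05) = 0.2161
−0.14·log₂(0.14) = 0.3971
−0.23·log₂(0.23) = 0.4877
−0.25·log₂(0.25) = 0.5000
−0.07·log₂(0.07) = 0.2686
−0.21·log₂(0.21) = 0.4728
−0.05·log₂(0.05) = 0.2161
Sum ≈ 2.5583 → 2.558 bits.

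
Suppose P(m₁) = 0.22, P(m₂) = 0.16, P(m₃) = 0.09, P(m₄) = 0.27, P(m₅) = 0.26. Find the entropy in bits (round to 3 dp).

H = −Σ pᵢ log₂ pᵢ.
−0.22·log₂(0.22) = 0.4806
−0.16·log₂(0.16) = 0.4230
−0.09·log₂(0.09) = 0.3127
−0.27·log₂(0.27) = 0.5100
−0.26·log₂(0.26) = 0.5053
Sum ≈ 2.2316 → 2.232 bits.

2.232 bits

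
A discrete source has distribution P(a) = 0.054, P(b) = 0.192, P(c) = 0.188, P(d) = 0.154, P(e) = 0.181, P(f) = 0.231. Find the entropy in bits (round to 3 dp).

H = −Σ pᵢ log₂ pᵢ.
−0.054·log₂(0.054) = 0.2274
−0.192·log₂(0.192) = 0.4571
−0.188·log₂(0.188) = 0.4533
−0.154·log₂(0.154) = 0.4156
−0.181·log₂(0.181) = 0.4463
−0.231·log₂(0.231) = 0.4883
Sum ≈ 2.4881 → 2.488 bits.

2.488 bits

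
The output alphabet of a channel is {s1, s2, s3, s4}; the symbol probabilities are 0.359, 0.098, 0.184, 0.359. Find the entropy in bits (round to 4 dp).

1.8389 bits

H = −Σ pᵢ log₂ pᵢ.
−0.359·log₂(0.359) = 0.5306
−0.098·log₂(0.098) = 0.3284
−0.184·log₂(0.184) = 0.4494
−0.359·log₂(0.359) = 0.5306
Sum ≈ 1.8389 → 1.8389 bits.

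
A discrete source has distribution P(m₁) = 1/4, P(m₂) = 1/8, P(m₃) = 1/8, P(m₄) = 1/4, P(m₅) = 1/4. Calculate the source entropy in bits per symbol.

Each probability is a power of 1/2, so log₂(1/p) is an integer.
H = Σ p·log₂(1/p) = 1/4·2 + 1/8·3 + 1/8·3 + 1/4·2 + 1/4·2 = 2.25 bits.

2.25 bits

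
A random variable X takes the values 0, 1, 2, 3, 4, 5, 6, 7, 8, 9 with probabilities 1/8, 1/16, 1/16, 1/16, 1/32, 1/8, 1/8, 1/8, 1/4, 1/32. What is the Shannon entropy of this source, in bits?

3.0625 bits

Each probability is a power of 1/2, so log₂(1/p) is an integer.
H = Σ p·log₂(1/p) = 1/8·3 + 1/16·4 + 1/16·4 + 1/16·4 + 1/32·5 + 1/8·3 + 1/8·3 + 1/8·3 + 1/4·2 + 1/32·5 = 3.0625 bits.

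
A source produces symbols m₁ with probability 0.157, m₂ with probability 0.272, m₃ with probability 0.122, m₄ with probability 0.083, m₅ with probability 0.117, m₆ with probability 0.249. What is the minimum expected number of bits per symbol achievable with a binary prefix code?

2.479 bits/symbol

Repeatedly combine the two least-probable nodes; the expected code length is the sum of the merged weights.
merge 83/1000 + 117/1000 → 1/5
merge 61/500 + 157/1000 → 279/1000
merge 1/5 + 249/1000 → 449/1000
merge 34/125 + 279/1000 → 551/1000
merge 449/1000 + 551/1000 → 1
L = 1/5 + 279/1000 + 449/1000 + 551/1000 + 1 = 2479/1000 = 2.479 bits/symbol.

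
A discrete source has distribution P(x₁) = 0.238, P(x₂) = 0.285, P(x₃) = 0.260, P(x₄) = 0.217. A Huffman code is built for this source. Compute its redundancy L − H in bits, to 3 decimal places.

Entropy H = −Σ p log₂ p ≈ 1.9926 bits.
Huffman merges: 217/1000+119/500→91/200; 13/50+57/200→109/200; 91/200+109/200→1. L = 2 ≈ 2.0000.
L − H = 2.0000 − 1.9926 = 0.007 bits.

0.007 bits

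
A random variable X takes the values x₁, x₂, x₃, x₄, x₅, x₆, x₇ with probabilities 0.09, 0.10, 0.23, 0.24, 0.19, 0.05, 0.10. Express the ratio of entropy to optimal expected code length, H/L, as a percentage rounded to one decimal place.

98.5%

Entropy H = −Σ p log₂ p ≈ 2.6302 bits.
Huffman merges: 1/20+9/100→7/50; 1/10+1/10→1/5; 7/50+19/100→33/100; 1/5+23/100→43/100; 6/25+33/100→57/100; 43/100+57/100→1. L = 267/100 ≈ 2.6700.
Efficiency = H/L = 2.6302/2.6700 = 98.5%.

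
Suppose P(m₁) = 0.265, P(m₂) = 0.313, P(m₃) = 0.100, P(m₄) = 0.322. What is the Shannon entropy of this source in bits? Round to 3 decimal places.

H = −Σ pᵢ log₂ pᵢ.
−0.265·log₂(0.265) = 0.5077
−0.313·log₂(0.313) = 0.5245
−0.100·log₂(0.100) = 0.3322
−0.322·log₂(0.322) = 0.5264
Sum ≈ 1.8909 → 1.891 bits.

1.891 bits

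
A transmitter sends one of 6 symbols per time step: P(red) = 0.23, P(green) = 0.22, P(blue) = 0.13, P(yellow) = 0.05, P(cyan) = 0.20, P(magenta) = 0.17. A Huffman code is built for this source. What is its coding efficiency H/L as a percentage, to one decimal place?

Entropy H = −Σ p log₂ p ≈ 2.4660 bits.
Huffman merges: 1/20+13/100→9/50; 17/100+9/50→7/20; 1/5+11/50→21/50; 23/100+7/20→29/50; 21/50+29/50→1. L = 253/100 ≈ 2.5300.
Efficiency = H/L = 2.4660/2.5300 = 97.5%.

97.5%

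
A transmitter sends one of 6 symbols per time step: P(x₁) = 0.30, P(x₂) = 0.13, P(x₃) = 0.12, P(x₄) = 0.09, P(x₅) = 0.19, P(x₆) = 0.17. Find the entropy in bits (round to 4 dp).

2.4733 bits

H = −Σ pᵢ log₂ pᵢ.
−0.30·log₂(0.30) = 0.5211
−0.13·log₂(0.13) = 0.3826
−0.12·log₂(0.12) = 0.3671
−0.09·log₂(0.09) = 0.3127
−0.19·log₂(0.19) = 0.4552
−0.17·log₂(0.17) = 0.4346
Sum ≈ 2.4733 → 2.4733 bits.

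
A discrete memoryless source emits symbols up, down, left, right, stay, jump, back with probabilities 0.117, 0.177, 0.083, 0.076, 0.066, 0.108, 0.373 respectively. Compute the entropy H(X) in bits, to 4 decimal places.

H = −Σ pᵢ log₂ pᵢ.
−0.117·log₂(0.117) = 0.3622
−0.177·log₂(0.177) = 0.4422
−0.083·log₂(0.083) = 0.2980
−0.076·log₂(0.076) = 0.2826
−0.066·log₂(0.066) = 0.2588
−0.108·log₂(0.108) = 0.3468
−0.373·log₂(0.373) = 0.5307
Sum ≈ 2.5212 → 2.5212 bits.

2.5212 bits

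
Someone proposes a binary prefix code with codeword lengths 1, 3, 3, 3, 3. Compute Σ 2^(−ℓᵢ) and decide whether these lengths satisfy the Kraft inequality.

1; yes

With common denominator 2^3 = 8: Σ 2^(−ℓᵢ) = 4/8 + 1/8 + 1/8 + 1/8 + 1/8 = 8/8 = 1.
Kraft's inequality requires Σ ≤ 1; here Σ = 1 ≤ 1, so such a prefix code exists.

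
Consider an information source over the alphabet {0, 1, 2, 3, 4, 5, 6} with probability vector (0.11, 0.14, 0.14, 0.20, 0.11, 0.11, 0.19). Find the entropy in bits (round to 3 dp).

2.765 bits

H = −Σ pᵢ log₂ pᵢ.
−0.11·log₂(0.11) = 0.3503
−0.14·log₂(0.14) = 0.3971
−0.14·log₂(0.14) = 0.3971
−0.20·log₂(0.20) = 0.4644
−0.11·log₂(0.11) = 0.3503
−0.11·log₂(0.11) = 0.3503
−0.19·log₂(0.19) = 0.4552
Sum ≈ 2.7647 → 2.765 bits.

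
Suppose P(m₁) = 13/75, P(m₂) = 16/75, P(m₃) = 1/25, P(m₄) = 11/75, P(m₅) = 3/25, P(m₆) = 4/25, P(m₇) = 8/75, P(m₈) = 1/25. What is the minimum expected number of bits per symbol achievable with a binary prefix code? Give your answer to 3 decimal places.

2.867 bits/symbol

Repeatedly combine the two least-probable nodes; the expected code length is the sum of the merged weights.
merge 1/25 + 1/25 → 2/25
merge 2/25 + 8/75 → 14/75
merge 3/25 + 11/75 → 4/15
merge 4/25 + 13/75 → 1/3
merge 14/75 + 16/75 → 2/5
merge 4/15 + 1/3 → 3/5
merge 2/5 + 3/5 → 1
L = 2/25 + 14/75 + 4/15 + 1/3 + 2/5 + 3/5 + 1 = 43/15 ≈ 2.867 bits/symbol.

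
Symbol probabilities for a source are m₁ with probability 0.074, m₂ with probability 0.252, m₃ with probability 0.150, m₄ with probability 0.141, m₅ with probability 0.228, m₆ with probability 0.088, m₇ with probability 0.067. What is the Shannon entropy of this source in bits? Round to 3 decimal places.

H = −Σ pᵢ log₂ pᵢ.
−0.074·log₂(0.074) = 0.2780
−0.252·log₂(0.252) = 0.5011
−0.150·log₂(0.150) = 0.4105
−0.141·log₂(0.141) = 0.3985
−0.228·log₂(0.228) = 0.4863
−0.088·log₂(0.088) = 0.3086
−0.067·log₂(0.067) = 0.2613
Sum ≈ 2.6443 → 2.644 bits.

2.644 bits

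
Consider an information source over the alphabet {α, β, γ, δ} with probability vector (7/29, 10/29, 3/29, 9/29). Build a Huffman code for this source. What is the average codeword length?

Repeatedly combine the two least-probable nodes; the expected code length is the sum of the merged weights.
merge 3/29 + 7/29 → 10/29
merge 9/29 + 10/29 → 19/29
merge 10/29 + 19/29 → 1
L = 10/29 + 19/29 + 1 = 2 bits/symbol.

2 bits/symbol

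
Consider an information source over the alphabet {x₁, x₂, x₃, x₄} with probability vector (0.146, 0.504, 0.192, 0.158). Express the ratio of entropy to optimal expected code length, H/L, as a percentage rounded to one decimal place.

Entropy H = −Σ p log₂ p ≈ 1.7812 bits.
Huffman merges: 73/500+79/500→38/125; 24/125+38/125→62/125; 62/125+63/125→1. L = 9/5 ≈ 1.8000.
Efficiency = H/L = 1.7812/1.8000 = 99.0%.

99.0%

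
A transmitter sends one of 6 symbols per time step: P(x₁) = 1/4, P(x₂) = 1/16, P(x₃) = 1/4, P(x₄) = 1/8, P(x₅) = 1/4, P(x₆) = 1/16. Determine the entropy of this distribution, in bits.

Each probability is a power of 1/2, so log₂(1/p) is an integer.
H = Σ p·log₂(1/p) = 1/4·2 + 1/16·4 + 1/4·2 + 1/8·3 + 1/4·2 + 1/16·4 = 2.375 bits.

2.375 bits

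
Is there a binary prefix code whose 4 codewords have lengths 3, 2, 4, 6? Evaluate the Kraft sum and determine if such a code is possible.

0.453125; yes

With common denominator 2^6 = 64: Σ 2^(−ℓᵢ) = 8/64 + 16/64 + 4/64 + 1/64 = 29/64 = 0.453125.
Kraft's inequality requires Σ ≤ 1; here Σ = 0.453125 ≤ 1, so such a prefix code exists.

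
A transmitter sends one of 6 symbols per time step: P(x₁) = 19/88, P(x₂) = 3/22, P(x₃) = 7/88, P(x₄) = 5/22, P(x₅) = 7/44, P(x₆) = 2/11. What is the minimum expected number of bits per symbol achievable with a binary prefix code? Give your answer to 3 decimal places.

2.557 bits/symbol

Repeatedly combine the two least-probable nodes; the expected code length is the sum of the merged weights.
merge 7/88 + 3/22 → 19/88
merge 7/44 + 2/11 → 15/44
merge 19/88 + 19/88 → 19/44
merge 5/22 + 15/44 → 25/44
merge 19/44 + 25/44 → 1
L = 19/88 + 15/44 + 19/44 + 25/44 + 1 = 225/88 ≈ 2.557 bits/symbol.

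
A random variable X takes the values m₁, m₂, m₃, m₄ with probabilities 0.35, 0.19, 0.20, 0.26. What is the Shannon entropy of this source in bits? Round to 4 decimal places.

1.9550 bits

H = −Σ pᵢ log₂ pᵢ.
−0.35·log₂(0.35) = 0.5301
−0.19·log₂(0.19) = 0.4552
−0.20·log₂(0.20) = 0.4644
−0.26·log₂(0.26) = 0.5053
Sum ≈ 1.9550 → 1.9550 bits.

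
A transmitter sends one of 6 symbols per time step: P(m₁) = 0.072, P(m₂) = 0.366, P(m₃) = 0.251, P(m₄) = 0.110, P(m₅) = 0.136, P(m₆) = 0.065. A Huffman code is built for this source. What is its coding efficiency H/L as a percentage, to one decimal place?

Entropy H = −Σ p log₂ p ≈ 2.3026 bits.
Huffman merges: 13/200+9/125→137/1000; 11/100+17/125→123/500; 137/1000+123/500→383/1000; 251/1000+183/500→617/1000; 383/1000+617/1000→1. L = 2383/1000 ≈ 2.3830.
Efficiency = H/L = 2.3026/2.3830 = 96.6%.

96.6%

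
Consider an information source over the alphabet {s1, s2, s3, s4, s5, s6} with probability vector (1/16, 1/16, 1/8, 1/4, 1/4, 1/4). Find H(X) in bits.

Each probability is a power of 1/2, so log₂(1/p) is an integer.
H = Σ p·log₂(1/p) = 1/16·4 + 1/16·4 + 1/8·3 + 1/4·2 + 1/4·2 + 1/4·2 = 2.375 bits.

2.375 bits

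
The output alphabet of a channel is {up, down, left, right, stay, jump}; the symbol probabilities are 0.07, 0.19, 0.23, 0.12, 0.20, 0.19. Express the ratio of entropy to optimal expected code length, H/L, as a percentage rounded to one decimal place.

97.2%

Entropy H = −Σ p log₂ p ≈ 2.4981 bits.
Huffman merges: 7/100+3/25→19/100; 19/100+19/100→19/50; 19/100+1/5→39/100; 23/100+19/50→61/100; 39/100+61/100→1. L = 257/100 ≈ 2.5700.
Efficiency = H/L = 2.4981/2.5700 = 97.2%.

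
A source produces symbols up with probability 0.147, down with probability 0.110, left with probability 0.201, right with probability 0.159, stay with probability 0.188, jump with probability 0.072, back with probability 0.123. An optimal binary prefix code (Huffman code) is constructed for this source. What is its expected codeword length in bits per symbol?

Repeatedly combine the two least-probable nodes; the expected code length is the sum of the merged weights.
merge 9/125 + 11/100 → 91/500
merge 123/1000 + 147/1000 → 27/100
merge 159/1000 + 91/500 → 341/1000
merge 47/250 + 201/1000 → 389/1000
merge 27/100 + 341/1000 → 611/1000
merge 389/1000 + 611/1000 → 1
L = 91/500 + 27/100 + 341/1000 + 389/1000 + 611/1000 + 1 = 2793/1000 = 2.793 bits/symbol.

2.793 bits/symbol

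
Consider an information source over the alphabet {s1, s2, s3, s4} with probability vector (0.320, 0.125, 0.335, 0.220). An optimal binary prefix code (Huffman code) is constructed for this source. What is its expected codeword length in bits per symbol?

Repeatedly combine the two least-probable nodes; the expected code length is the sum of the merged weights.
merge 1/8 + 11/50 → 69/200
merge 8/25 + 67/200 → 131/200
merge 69/200 + 131/200 → 1
L = 69/200 + 131/200 + 1 = 2 bits/symbol.

2 bits/symbol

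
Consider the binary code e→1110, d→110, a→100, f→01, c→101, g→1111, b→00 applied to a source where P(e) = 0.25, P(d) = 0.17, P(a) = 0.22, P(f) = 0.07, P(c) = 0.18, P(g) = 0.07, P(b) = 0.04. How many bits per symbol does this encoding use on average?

3.21 bits/symbol

L̄ = Σ pᵢ·ℓᵢ = 0.25·4 + 0.17·3 + 0.22·3 + 0.07·2 + 0.18·3 + 0.07·4 + 0.04·2 = 3.21 bits/symbol.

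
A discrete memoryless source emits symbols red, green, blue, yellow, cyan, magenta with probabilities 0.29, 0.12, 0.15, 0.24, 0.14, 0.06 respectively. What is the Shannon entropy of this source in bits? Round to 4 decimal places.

2.4303 bits

H = −Σ pᵢ log₂ pᵢ.
−0.29·log₂(0.29) = 0.5179
−0.12·log₂(0.12) = 0.3671
−0.15·log₂(0.15) = 0.4105
−0.24·log₂(0.24) = 0.4941
−0.14·log₂(0.14) = 0.3971
−0.06·log₂(0.06) = 0.2435
Sum ≈ 2.4303 → 2.4303 bits.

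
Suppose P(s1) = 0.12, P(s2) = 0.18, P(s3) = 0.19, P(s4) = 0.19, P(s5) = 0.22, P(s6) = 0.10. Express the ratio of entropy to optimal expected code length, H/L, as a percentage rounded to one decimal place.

Entropy H = −Σ p log₂ p ≈ 2.5356 bits.
Huffman merges: 1/10+3/25→11/50; 9/50+19/100→37/100; 19/100+11/50→41/100; 11/50+37/100→59/100; 41/100+59/100→1. L = 259/100 ≈ 2.5900.
Efficiency = H/L = 2.5356/2.5900 = 97.9%.

97.9%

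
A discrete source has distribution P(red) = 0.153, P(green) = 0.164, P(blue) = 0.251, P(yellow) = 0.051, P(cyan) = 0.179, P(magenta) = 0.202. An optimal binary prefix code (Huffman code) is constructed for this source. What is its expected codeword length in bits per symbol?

2.547 bits/symbol

Repeatedly combine the two least-probable nodes; the expected code length is the sum of the merged weights.
merge 51/1000 + 153/1000 → 51/250
merge 41/250 + 179/1000 → 343/1000
merge 101/500 + 51/250 → 203/500
merge 251/1000 + 343/1000 → 297/500
merge 203/500 + 297/500 → 1
L = 51/250 + 343/1000 + 203/500 + 297/500 + 1 = 2547/1000 = 2.547 bits/symbol.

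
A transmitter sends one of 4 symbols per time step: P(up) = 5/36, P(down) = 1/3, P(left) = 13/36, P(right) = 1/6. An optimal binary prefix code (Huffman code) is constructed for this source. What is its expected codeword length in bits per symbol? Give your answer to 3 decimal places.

Repeatedly combine the two least-probable nodes; the expected code length is the sum of the merged weights.
merge 5/36 + 1/6 → 11/36
merge 11/36 + 1/3 → 23/36
merge 13/36 + 23/36 → 1
L = 11/36 + 23/36 + 1 = 35/18 ≈ 1.944 bits/symbol.

1.944 bits/symbol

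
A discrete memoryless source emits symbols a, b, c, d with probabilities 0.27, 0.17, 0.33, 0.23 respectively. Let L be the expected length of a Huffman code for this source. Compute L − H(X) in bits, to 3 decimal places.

0.040 bits

Entropy H = −Σ p log₂ p ≈ 1.9601 bits.
Huffman merges: 17/100+23/100→2/5; 27/100+33/100→3/5; 2/5+3/5→1. L = 2 ≈ 2.0000.
L − H = 2.0000 − 1.9601 = 0.040 bits.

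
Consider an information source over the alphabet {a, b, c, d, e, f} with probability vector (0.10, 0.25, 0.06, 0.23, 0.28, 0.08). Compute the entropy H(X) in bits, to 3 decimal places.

2.369 bits

H = −Σ pᵢ log₂ pᵢ.
−0.10·log₂(0.10) = 0.3322
−0.25·log₂(0.25) = 0.5000
−0.06·log₂(0.06) = 0.2435
−0.23·log₂(0.23) = 0.4877
−0.28·log₂(0.28) = 0.5142
−0.08·log₂(0.08) = 0.2915
Sum ≈ 2.3691 → 2.369 bits.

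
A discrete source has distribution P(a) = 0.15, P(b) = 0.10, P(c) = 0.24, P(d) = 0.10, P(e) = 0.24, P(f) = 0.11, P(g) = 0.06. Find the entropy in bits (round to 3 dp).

H = −Σ pᵢ log₂ pᵢ.
−0.15·log₂(0.15) = 0.4105
−0.10·log₂(0.10) = 0.3322
−0.24·log₂(0.24) = 0.4941
−0.10·log₂(0.10) = 0.3322
−0.24·log₂(0.24) = 0.4941
−0.11·log₂(0.11) = 0.3503
−0.06·log₂(0.06) = 0.2435
Sum ≈ 2.6570 → 2.657 bits.

2.657 bits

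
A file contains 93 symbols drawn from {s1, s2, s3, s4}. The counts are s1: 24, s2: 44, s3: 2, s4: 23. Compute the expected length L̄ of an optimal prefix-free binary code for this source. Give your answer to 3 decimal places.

1.796 bits/symbol

Probabilities are the counts divided by 93.
Repeatedly combine the two least-probable nodes; the expected code length is the sum of the merged weights.
merge 2/93 + 23/93 → 25/93
merge 8/31 + 25/93 → 49/93
merge 44/93 + 49/93 → 1
L = 25/93 + 49/93 + 1 = 167/93 ≈ 1.796 bits/symbol.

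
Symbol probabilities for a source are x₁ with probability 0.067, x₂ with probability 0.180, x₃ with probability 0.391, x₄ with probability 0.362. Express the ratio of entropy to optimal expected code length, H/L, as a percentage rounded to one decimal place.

95.2%

Entropy H = −Σ p log₂ p ≈ 1.7670 bits.
Huffman merges: 67/1000+9/50→247/1000; 247/1000+181/500→609/1000; 391/1000+609/1000→1. L = 232/125 ≈ 1.8560.
Efficiency = H/L = 1.7670/1.8560 = 95.2%.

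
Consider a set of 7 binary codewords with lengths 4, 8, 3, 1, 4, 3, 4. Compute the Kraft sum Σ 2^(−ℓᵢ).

0.94140625

With common denominator 2^8 = 256: Σ 2^(−ℓᵢ) = 16/256 + 1/256 + 32/256 + 128/256 + 16/256 + 32/256 + 16/256 = 241/256 = 0.94140625.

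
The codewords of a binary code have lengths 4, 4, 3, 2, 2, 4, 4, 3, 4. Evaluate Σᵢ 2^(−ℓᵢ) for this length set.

With common denominator 2^4 = 16: Σ 2^(−ℓᵢ) = 1/16 + 1/16 + 2/16 + 4/16 + 4/16 + 1/16 + 1/16 + 2/16 + 1/16 = 17/16 = 1.0625.

1.0625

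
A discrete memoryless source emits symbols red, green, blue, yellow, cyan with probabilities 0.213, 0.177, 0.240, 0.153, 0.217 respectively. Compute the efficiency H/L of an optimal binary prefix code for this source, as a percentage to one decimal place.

98.9%

Entropy H = −Σ p log₂ p ≈ 2.3042 bits.
Huffman merges: 153/1000+177/1000→33/100; 213/1000+217/1000→43/100; 6/25+33/100→57/100; 43/100+57/100→1. L = 233/100 ≈ 2.3300.
Efficiency = H/L = 2.3042/2.3300 = 98.9%.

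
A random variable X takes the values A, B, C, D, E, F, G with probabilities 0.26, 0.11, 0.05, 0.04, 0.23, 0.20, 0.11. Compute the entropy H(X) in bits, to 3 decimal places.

H = −Σ pᵢ log₂ pᵢ.
−0.26·log₂(0.26) = 0.5053
−0.11·log₂(0.11) = 0.3503
−0.05·log₂(0.05) = 0.2161
−0.04·log₂(0.04) = 0.1858
−0.23·log₂(0.23) = 0.4877
−0.20·log₂(0.20) = 0.4644
−0.11·log₂(0.11) = 0.3503
Sum ≈ 2.5598 → 2.560 bits.

2.560 bits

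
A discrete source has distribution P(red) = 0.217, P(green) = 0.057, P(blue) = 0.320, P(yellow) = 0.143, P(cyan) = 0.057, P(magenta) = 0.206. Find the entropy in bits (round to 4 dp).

H = −Σ pᵢ log₂ pᵢ.
−0.217·log₂(0.217) = 0.4783
−0.057·log₂(0.057) = 0.2356
−0.320·log₂(0.320) = 0.5260
−0.143·log₂(0.143) = 0.4012
−0.057·log₂(0.057) = 0.2356
−0.206·log₂(0.206) = 0.4695
Sum ≈ 2.3463 → 2.3463 bits.

2.3463 bits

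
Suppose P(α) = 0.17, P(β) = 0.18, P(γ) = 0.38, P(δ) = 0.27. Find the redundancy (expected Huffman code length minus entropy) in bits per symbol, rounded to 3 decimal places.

Entropy H = −Σ p log₂ p ≈ 1.9204 bits.
Huffman merges: 17/100+9/50→7/20; 27/100+7/20→31/50; 19/50+31/50→1. L = 197/100 ≈ 1.9700.
L − H = 1.9700 − 1.9204 = 0.050 bits.

0.050 bits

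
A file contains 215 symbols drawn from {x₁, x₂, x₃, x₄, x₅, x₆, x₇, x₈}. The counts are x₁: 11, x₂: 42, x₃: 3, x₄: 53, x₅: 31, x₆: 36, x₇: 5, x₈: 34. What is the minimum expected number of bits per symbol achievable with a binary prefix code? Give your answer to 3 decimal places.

Probabilities are the counts divided by 215.
Repeatedly combine the two least-probable nodes; the expected code length is the sum of the merged weights.
merge 3/215 + 1/43 → 8/215
merge 8/215 + 11/215 → 19/215
merge 19/215 + 31/215 → 10/43
merge 34/215 + 36/215 → 14/43
merge 42/215 + 10/43 → 92/215
merge 53/215 + 14/43 → 123/215
merge 92/215 + 123/215 → 1
L = 8/215 + 19/215 + 10/43 + 14/43 + 92/215 + 123/215 + 1 = 577/215 ≈ 2.684 bits/symbol.

2.684 bits/symbol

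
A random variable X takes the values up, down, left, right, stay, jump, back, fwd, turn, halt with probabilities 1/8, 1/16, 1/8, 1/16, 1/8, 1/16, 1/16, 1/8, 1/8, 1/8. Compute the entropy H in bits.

3.25 bits

Each probability is a power of 1/2, so log₂(1/p) is an integer.
H = Σ p·log₂(1/p) = 1/8·3 + 1/16·4 + 1/8·3 + 1/16·4 + 1/8·3 + 1/16·4 + 1/16·4 + 1/8·3 + 1/8·3 + 1/8·3 = 3.25 bits.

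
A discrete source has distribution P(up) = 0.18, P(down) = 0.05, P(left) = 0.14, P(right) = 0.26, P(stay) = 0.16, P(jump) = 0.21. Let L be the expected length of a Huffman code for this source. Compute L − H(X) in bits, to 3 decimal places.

0.070 bits

Entropy H = −Σ p log₂ p ≈ 2.4596 bits.
Huffman merges: 1/20+7/50→19/100; 4/25+9/50→17/50; 19/100+21/100→2/5; 13/50+17/50→3/5; 2/5+3/5→1. L = 253/100 ≈ 2.5300.
L − H = 2.5300 − 2.4596 = 0.070 bits.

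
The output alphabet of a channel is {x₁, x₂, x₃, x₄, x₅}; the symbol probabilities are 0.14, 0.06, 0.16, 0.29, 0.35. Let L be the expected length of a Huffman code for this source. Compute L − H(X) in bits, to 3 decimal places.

0.088 bits

Entropy H = −Σ p log₂ p ≈ 2.1117 bits.
Huffman merges: 3/50+7/50→1/5; 4/25+1/5→9/25; 29/100+7/20→16/25; 9/25+16/25→1. L = 11/5 ≈ 2.2000.
L − H = 2.2000 − 2.1117 = 0.088 bits.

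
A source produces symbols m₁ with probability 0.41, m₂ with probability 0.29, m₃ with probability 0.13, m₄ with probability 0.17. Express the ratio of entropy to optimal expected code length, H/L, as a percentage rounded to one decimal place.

Entropy H = −Σ p log₂ p ≈ 1.8625 bits.
Huffman merges: 13/100+17/100→3/10; 29/100+3/10→59/100; 41/100+59/100→1. L = 189/100 ≈ 1.8900.
Efficiency = H/L = 1.8625/1.8900 = 98.5%.

98.5%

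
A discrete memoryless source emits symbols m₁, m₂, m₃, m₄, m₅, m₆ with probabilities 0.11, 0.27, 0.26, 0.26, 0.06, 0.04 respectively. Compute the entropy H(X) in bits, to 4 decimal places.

2.3002 bits

H = −Σ pᵢ log₂ pᵢ.
−0.11·log₂(0.11) = 0.3503
−0.27·log₂(0.27) = 0.5100
−0.26·log₂(0.26) = 0.5053
−0.26·log₂(0.26) = 0.5053
−0.06·log₂(0.06) = 0.2435
−0.04·log₂(0.04) = 0.1858
Sum ≈ 2.3002 → 2.3002 bits.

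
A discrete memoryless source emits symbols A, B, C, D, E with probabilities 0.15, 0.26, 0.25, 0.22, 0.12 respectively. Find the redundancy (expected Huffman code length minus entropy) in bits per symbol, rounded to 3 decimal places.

Entropy H = −Σ p log₂ p ≈ 2.2635 bits.
Huffman merges: 3/25+3/20→27/100; 11/50+1/4→47/100; 13/50+27/100→53/100; 47/100+53/100→1. L = 227/100 ≈ 2.2700.
L − H = 2.2700 − 2.2635 = 0.007 bits.

0.007 bits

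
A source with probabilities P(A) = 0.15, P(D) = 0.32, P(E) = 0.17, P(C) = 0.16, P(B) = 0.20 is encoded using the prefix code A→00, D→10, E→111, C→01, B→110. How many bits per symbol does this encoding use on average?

2.37 bits/symbol

L̄ = Σ pᵢ·ℓᵢ = 0.15·2 + 0.32·2 + 0.17·3 + 0.16·2 + 0.20·3 = 2.37 bits/symbol.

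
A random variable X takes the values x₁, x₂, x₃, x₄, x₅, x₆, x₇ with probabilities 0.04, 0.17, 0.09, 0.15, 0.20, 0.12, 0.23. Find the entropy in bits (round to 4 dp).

2.6627 bits

H = −Σ pᵢ log₂ pᵢ.
−0.04·log₂(0.04) = 0.1858
−0.17·log₂(0.17) = 0.4346
−0.09·log₂(0.09) = 0.3127
−0.15·log₂(0.15) = 0.4105
−0.20·log₂(0.20) = 0.4644
−0.12·log₂(0.12) = 0.3671
−0.23·log₂(0.23) = 0.4877
Sum ≈ 2.6627 → 2.6627 bits.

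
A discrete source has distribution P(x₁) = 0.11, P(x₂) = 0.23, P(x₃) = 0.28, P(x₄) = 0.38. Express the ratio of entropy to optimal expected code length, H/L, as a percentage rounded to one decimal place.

Entropy H = −Σ p log₂ p ≈ 1.8826 bits.
Huffman merges: 11/100+23/100→17/50; 7/25+17/50→31/50; 19/50+31/50→1. L = 49/25 ≈ 1.9600.
Efficiency = H/L = 1.8826/1.9600 = 96.1%.

96.1%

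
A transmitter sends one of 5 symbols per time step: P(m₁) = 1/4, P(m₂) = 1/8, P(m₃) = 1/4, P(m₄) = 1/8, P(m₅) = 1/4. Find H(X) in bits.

Each probability is a power of 1/2, so log₂(1/p) is an integer.
H = Σ p·log₂(1/p) = 1/4·2 + 1/8·3 + 1/4·2 + 1/8·3 + 1/4·2 = 2.25 bits.

2.25 bits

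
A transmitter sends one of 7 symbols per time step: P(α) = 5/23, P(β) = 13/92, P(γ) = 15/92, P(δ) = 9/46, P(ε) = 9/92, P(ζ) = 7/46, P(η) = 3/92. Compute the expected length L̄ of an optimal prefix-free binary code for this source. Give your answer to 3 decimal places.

Repeatedly combine the two least-probable nodes; the expected code length is the sum of the merged weights.
merge 3/92 + 9/92 → 3/23
merge 3/23 + 13/92 → 25/92
merge 7/46 + 15/92 → 29/92
merge 9/46 + 5/23 → 19/46
merge 25/92 + 29/92 → 27/46
merge 19/46 + 27/46 → 1
L = 3/23 + 25/92 + 29/92 + 19/46 + 27/46 + 1 = 125/46 ≈ 2.717 bits/symbol.

2.717 bits/symbol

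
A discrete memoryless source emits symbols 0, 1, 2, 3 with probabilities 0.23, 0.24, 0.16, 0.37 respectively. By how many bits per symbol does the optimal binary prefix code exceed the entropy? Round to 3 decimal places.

0.064 bits

Entropy H = −Σ p log₂ p ≈ 1.9355 bits.
Huffman merges: 4/25+23/100→39/100; 6/25+37/100→61/100; 39/100+61/100→1. L = 2 ≈ 2.0000.
L − H = 2.0000 − 1.9355 = 0.064 bits.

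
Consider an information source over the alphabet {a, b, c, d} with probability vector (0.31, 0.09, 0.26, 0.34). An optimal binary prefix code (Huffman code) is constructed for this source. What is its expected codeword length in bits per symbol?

Repeatedly combine the two least-probable nodes; the expected code length is the sum of the merged weights.
merge 9/100 + 13/50 → 7/20
merge 31/100 + 17/50 → 13/20
merge 7/20 + 13/20 → 1
L = 7/20 + 13/20 + 1 = 2 bits/symbol.

2 bits/symbol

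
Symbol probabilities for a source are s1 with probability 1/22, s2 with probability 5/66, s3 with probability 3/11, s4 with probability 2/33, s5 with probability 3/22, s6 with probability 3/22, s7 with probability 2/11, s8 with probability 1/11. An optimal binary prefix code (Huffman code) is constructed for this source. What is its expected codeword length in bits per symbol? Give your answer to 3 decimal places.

Repeatedly combine the two least-probable nodes; the expected code length is the sum of the merged weights.
merge 1/22 + 2/33 → 7/66
merge 5/66 + 1/11 → 1/6
merge 7/66 + 3/22 → 8/33
merge 3/22 + 1/6 → 10/33
merge 2/11 + 8/33 → 14/33
merge 3/11 + 10/33 → 19/33
merge 14/33 + 19/33 → 1
L = 7/66 + 1/6 + 8/33 + 10/33 + 14/33 + 19/33 + 1 = 31/11 ≈ 2.818 bits/symbol.

2.818 bits/symbol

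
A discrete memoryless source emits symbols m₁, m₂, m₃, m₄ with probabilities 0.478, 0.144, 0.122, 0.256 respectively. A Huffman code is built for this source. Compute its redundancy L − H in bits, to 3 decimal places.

Entropy H = −Σ p log₂ p ≈ 1.7852 bits.
Huffman merges: 61/500+18/125→133/500; 32/125+133/500→261/500; 239/500+261/500→1. L = 447/250 ≈ 1.7880.
L − H = 1.7880 − 1.7852 = 0.003 bits.

0.003 bits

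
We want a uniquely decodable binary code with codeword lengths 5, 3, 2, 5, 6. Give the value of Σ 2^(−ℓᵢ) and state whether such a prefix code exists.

0.453125; yes

With common denominator 2^6 = 64: Σ 2^(−ℓᵢ) = 2/64 + 8/64 + 16/64 + 2/64 + 1/64 = 29/64 = 0.453125.
Kraft's inequality requires Σ ≤ 1; here Σ = 0.453125 ≤ 1, so such a prefix code exists.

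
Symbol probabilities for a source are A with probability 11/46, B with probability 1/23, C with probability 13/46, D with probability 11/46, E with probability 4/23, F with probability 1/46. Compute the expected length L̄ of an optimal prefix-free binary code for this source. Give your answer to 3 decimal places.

Repeatedly combine the two least-probable nodes; the expected code length is the sum of the merged weights.
merge 1/46 + 1/23 → 3/46
merge 3/46 + 4/23 → 11/46
merge 11/46 + 11/46 → 11/23
merge 11/46 + 13/46 → 12/23
merge 11/23 + 12/23 → 1
L = 3/46 + 11/46 + 11/23 + 12/23 + 1 = 53/23 ≈ 2.304 bits/symbol.

2.304 bits/symbol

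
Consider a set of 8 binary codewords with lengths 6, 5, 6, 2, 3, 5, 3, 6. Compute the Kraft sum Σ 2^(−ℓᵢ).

With common denominator 2^6 = 64: Σ 2^(−ℓᵢ) = 1/64 + 2/64 + 1/64 + 16/64 + 8/64 + 2/64 + 8/64 + 1/64 = 39/64 = 0.609375.

0.609375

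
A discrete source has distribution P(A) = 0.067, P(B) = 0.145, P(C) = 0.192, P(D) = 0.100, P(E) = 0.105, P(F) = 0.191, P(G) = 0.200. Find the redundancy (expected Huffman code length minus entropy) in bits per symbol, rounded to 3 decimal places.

Entropy H = −Σ p log₂ p ≈ 2.7165 bits.
Huffman merges: 67/1000+1/10→167/1000; 21/200+29/200→1/4; 167/1000+191/1000→179/500; 24/125+1/5→49/125; 1/4+179/500→76/125; 49/125+76/125→1. L = 111/40 ≈ 2.7750.
L − H = 2.7750 − 2.7165 = 0.058 bits.

0.058 bits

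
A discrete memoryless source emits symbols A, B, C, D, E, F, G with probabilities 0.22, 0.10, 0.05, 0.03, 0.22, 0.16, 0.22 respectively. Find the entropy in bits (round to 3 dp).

H = −Σ pᵢ log₂ pᵢ.
−0.22·log₂(0.22) = 0.4806
−0.10·log₂(0.10) = 0.3322
−0.05·log₂(0.05) = 0.2161
−0.03·log₂(0.03) = 0.1518
−0.22·log₂(0.22) = 0.4806
−0.16·log₂(0.16) = 0.4230
−0.22·log₂(0.22) = 0.4806
Sum ≈ 2.5648 → 2.565 bits.

2.565 bits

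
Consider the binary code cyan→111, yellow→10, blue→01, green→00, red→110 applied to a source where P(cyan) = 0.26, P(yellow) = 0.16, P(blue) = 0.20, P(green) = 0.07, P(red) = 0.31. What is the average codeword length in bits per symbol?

L̄ = Σ pᵢ·ℓᵢ = 0.26·3 + 0.16·2 + 0.20·2 + 0.07·2 + 0.31·3 = 2.57 bits/symbol.

2.57 bits/symbol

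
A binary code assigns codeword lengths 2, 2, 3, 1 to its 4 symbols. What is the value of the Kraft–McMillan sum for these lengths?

With common denominator 2^3 = 8: Σ 2^(−ℓᵢ) = 2/8 + 2/8 + 1/8 + 4/8 = 9/8 = 1.125.

1.125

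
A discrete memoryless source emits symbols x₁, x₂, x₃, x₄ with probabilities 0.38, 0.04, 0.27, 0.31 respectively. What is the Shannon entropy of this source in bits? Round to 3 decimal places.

H = −Σ pᵢ log₂ pᵢ.
−0.38·log₂(0.38) = 0.5305
−0.04·log₂(0.04) = 0.1858
−0.27·log₂(0.27) = 0.5100
−0.31·log₂(0.31) = 0.5238
Sum ≈ 1.7500 → 1.750 bits.

1.750 bits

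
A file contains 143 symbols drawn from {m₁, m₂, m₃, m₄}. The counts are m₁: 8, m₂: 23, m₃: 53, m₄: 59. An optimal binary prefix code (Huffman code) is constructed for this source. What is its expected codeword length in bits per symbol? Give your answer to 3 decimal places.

Probabilities are the counts divided by 143.
Repeatedly combine the two least-probable nodes; the expected code length is the sum of the merged weights.
merge 8/143 + 23/143 → 31/143
merge 31/143 + 53/143 → 84/143
merge 59/143 + 84/143 → 1
L = 31/143 + 84/143 + 1 = 258/143 ≈ 1.804 bits/symbol.

1.804 bits/symbol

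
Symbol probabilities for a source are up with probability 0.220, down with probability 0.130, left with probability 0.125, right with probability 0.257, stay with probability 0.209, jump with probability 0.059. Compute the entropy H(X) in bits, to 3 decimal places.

2.455 bits

H = −Σ pᵢ log₂ pᵢ.
−0.220·log₂(0.220) = 0.4806
−0.130·log₂(0.130) = 0.3826
−0.125·log₂(0.125) = 0.3750
−0.257·log₂(0.257) = 0.5038
−0.209·log₂(0.209) = 0.4720
−0.059·log₂(0.059) = 0.2409
Sum ≈ 2.4549 → 2.455 bits.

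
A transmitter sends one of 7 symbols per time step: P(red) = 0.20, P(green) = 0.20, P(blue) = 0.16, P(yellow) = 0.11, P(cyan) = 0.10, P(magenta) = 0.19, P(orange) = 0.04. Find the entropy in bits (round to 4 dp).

H = −Σ pᵢ log₂ pᵢ.
−0.20·log₂(0.20) = 0.4644
−0.20·log₂(0.20) = 0.4644
−0.16·log₂(0.16) = 0.4230
−0.11·log₂(0.11) = 0.3503
−0.10·log₂(0.10) = 0.3322
−0.19·log₂(0.19) = 0.4552
−0.04·log₂(0.04) = 0.1858
Sum ≈ 2.6752 → 2.6752 bits.

2.6752 bits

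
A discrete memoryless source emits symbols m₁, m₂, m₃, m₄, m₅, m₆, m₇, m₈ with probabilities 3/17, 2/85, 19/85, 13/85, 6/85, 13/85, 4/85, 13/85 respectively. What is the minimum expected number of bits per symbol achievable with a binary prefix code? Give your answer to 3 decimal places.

Repeatedly combine the two least-probable nodes; the expected code length is the sum of the merged weights.
merge 2/85 + 4/85 → 6/85
merge 6/85 + 6/85 → 12/85
merge 12/85 + 13/85 → 5/17
merge 13/85 + 13/85 → 26/85
merge 3/17 + 19/85 → 2/5
merge 5/17 + 26/85 → 3/5
merge 2/5 + 3/5 → 1
L = 6/85 + 12/85 + 5/17 + 26/85 + 2/5 + 3/5 + 1 = 239/85 ≈ 2.812 bits/symbol.

2.812 bits/symbol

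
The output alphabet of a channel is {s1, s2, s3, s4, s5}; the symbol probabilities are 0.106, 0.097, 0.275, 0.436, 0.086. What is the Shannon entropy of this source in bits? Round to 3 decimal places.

2.008 bits

H = −Σ pᵢ log₂ pᵢ.
−0.106·log₂(0.106) = 0.3432
−0.097·log₂(0.097) = 0.3265
−0.275·log₂(0.275) = 0.5122
−0.436·log₂(0.436) = 0.5222
−0.086·log₂(0.086) = 0.3044
Sum ≈ 2.0084 → 2.008 bits.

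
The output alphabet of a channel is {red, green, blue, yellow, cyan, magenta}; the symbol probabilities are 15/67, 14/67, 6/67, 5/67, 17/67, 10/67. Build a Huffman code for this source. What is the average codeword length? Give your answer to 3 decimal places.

2.478 bits/symbol

Repeatedly combine the two least-probable nodes; the expected code length is the sum of the merged weights.
merge 5/67 + 6/67 → 11/67
merge 10/67 + 11/67 → 21/67
merge 14/67 + 15/67 → 29/67
merge 17/67 + 21/67 → 38/67
merge 29/67 + 38/67 → 1
L = 11/67 + 21/67 + 29/67 + 38/67 + 1 = 166/67 ≈ 2.478 bits/symbol.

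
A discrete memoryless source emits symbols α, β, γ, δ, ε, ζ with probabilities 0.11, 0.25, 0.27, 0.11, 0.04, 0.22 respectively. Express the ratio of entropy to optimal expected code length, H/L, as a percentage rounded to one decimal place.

Entropy H = −Σ p log₂ p ≈ 2.3769 bits.
Huffman merges: 1/25+11/100→3/20; 11/100+3/20→13/50; 11/50+1/4→47/100; 13/50+27/100→53/100; 47/100+53/100→1. L = 241/100 ≈ 2.4100.
Efficiency = H/L = 2.3769/2.4100 = 98.6%.

98.6%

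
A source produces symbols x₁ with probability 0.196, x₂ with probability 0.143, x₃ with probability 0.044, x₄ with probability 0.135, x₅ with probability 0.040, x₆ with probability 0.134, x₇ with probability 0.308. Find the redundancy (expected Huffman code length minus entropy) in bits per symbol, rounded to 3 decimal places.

Entropy H = −Σ p log₂ p ≈ 2.5480 bits.
Huffman merges: 1/25+11/250→21/250; 21/250+67/500→109/500; 27/200+143/1000→139/500; 49/250+109/500→207/500; 139/500+77/250→293/500; 207/500+293/500→1. L = 129/50 ≈ 2.5800.
L − H = 2.5800 − 2.5480 = 0.032 bits.

0.032 bits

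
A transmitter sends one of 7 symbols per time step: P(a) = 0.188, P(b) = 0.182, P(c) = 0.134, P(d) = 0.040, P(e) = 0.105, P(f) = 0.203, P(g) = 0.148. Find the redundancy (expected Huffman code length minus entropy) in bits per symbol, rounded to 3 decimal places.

0.063 bits

Entropy H = −Σ p log₂ p ≈ 2.6913 bits.
Huffman merges: 1/25+21/200→29/200; 67/500+29/200→279/1000; 37/250+91/500→33/100; 47/250+203/1000→391/1000; 279/1000+33/100→609/1000; 391/1000+609/1000→1. L = 1377/500 ≈ 2.7540.
L − H = 2.7540 − 2.6913 = 0.063 bits.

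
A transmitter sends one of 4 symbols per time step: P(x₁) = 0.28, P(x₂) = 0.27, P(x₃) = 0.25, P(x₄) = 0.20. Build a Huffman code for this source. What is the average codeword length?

Repeatedly combine the two least-probable nodes; the expected code length is the sum of the merged weights.
merge 1/5 + 1/4 → 9/20
merge 27/100 + 7/25 → 11/20
merge 9/20 + 11/20 → 1
L = 9/20 + 11/20 + 1 = 2 bits/symbol.

2 bits/symbol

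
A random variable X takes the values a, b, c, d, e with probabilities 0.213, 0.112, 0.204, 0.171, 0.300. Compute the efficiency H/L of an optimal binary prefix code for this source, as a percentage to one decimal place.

Entropy H = −Σ p log₂ p ≈ 2.2536 bits.
Huffman merges: 14/125+171/1000→283/1000; 51/250+213/1000→417/1000; 283/1000+3/10→583/1000; 417/1000+583/1000→1. L = 2283/1000 ≈ 2.2830.
Efficiency = H/L = 2.2536/2.2830 = 98.7%.

98.7%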